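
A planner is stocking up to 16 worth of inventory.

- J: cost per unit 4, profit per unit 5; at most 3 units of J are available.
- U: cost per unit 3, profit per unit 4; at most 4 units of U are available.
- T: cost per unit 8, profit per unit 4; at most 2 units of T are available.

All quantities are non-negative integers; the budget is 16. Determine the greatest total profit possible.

Take 1×J and 4×U: cost 16 ≤ 16, profit 1·5 + 4·4 = 21.
U has the best ratio (4/3) and is taken to its limit of 4; remaining capacity is filled optimally with the others.

21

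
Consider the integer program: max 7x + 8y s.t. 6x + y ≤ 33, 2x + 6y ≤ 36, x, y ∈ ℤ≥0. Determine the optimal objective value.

61

The continuous relaxation peaks at (4.76, 4.41) with value 68.65; rounding to a feasible lattice point costs some objective.
(x,y)=(3,5): 6·3+1·5=23≤33, 2·3+6·5=36≤36, objective 61.
(x,y)=(4,4): 6·4+1·4=28≤33, 2·4+6·4=32≤36, objective 60.
(x,y)=(5,3): 6·5+1·3=33≤33, 2·5+6·3=28≤36, objective 59.
The best lattice point is (3,5), giving 61.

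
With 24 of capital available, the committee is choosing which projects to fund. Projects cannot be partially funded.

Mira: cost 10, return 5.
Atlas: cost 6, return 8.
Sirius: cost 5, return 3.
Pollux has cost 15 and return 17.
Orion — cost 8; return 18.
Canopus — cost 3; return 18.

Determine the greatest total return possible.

Atlas + Sirius + Orion + Canopus: cost 6 + 5 + 8 + 3 = 22 ≤ 24, return 8 + 3 + 18 + 18 = 47.
Atlas + Orion + Canopus: cost 6 + 8 + 3 = 17 ≤ 24, return 8 + 18 + 18 = 44.
Atlas + Pollux + Canopus: cost 6 + 15 + 3 = 24 ≤ 24, return 8 + 17 + 18 = 43.
Best is Atlas, Sirius, Orion, and Canopus with total return 47.

47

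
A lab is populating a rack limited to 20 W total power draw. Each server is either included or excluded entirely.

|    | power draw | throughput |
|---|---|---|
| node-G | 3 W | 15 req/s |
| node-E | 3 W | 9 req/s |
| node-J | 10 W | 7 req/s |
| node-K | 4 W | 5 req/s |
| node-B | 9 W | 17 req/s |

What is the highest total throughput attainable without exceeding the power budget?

node-G + node-E + node-B: power draw 3 + 3 + 9 = 15 ≤ 20, throughput 15 + 9 + 17 = 41.
node-G + node-E + node-K + node-B: power draw 3 + 3 + 4 + 9 = 19 ≤ 20, throughput 15 + 9 + 5 + 17 = 46.
Best is node-G, node-E, node-K, and node-B with total throughput 46.

46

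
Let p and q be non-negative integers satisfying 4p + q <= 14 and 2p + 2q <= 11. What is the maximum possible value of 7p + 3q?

The continuous relaxation peaks at (2.83, 2.67) with value 27.83; rounding to a feasible lattice point costs some objective.
(p,q)=(3,2): 4·3+1·2=14≤14, 2·3+2·2=10≤11, objective 27.
(p,q)=(3,1): 4·3+1·1=13≤14, 2·3+2·1=8≤11, objective 24.
(p,q)=(2,3): 4·2+1·3=11≤14, 2·2+2·3=10≤11, objective 23.
No feasible integer point exceeds 27.

27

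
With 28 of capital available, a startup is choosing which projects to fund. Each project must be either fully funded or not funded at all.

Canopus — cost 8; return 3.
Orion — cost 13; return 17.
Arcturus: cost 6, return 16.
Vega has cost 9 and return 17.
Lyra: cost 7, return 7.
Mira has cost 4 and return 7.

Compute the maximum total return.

50

Treat it as a binary knapsack problem.
Take Orion, Arcturus, and Vega: cost 13 + 6 + 9 = 28 ≤ 28, return 17 + 16 + 17 = 50.
No other feasible combination does better.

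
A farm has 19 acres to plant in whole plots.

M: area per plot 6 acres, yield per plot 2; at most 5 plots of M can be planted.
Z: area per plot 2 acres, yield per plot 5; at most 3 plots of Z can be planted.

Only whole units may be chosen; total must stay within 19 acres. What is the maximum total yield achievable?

19

Z has the best ratio (5/2); taking only Z gives at most 3×5 = 15 (stopped by the supply cap of 3).
Mixing does better — 2×M and 3×Z: area 18 ≤ 19, yield 2·2 + 3·5 = 19.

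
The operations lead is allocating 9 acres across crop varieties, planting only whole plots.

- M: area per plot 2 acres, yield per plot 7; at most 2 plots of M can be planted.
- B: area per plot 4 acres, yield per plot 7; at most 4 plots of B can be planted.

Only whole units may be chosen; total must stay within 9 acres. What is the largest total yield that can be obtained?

21

M has the best ratio (7/2); taking only M gives at most 2×7 = 14 (stopped by the supply cap of 2).
Mixing does better — 2×M and 1×B: area 8 ≤ 9, yield 2·7 + 1·7 = 21.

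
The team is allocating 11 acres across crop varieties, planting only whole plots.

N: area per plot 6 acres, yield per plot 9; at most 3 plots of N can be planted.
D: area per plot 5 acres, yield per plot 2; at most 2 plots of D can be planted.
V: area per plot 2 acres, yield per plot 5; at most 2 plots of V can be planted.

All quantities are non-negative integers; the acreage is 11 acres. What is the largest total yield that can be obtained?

19

V has the best ratio (5/2); taking only V gives at most 2×5 = 10 (stopped by the supply cap of 2).
Mixing does better — 1×N and 2×V: area 10 ≤ 11, yield 1·9 + 2·5 = 19.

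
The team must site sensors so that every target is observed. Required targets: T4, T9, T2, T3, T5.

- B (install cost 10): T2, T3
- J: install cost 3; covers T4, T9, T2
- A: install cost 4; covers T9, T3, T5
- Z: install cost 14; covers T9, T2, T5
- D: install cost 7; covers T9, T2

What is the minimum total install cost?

Choose J and A: together they cover T4, T9, T2, T3, T5 — every target.
Total install cost: 3 + 4 = 7.
No cover costs less than 7.

7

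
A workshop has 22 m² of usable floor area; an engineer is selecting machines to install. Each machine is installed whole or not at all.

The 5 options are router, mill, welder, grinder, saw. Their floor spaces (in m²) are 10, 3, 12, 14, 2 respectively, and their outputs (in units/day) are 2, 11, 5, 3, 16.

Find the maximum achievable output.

32

Take mill, welder, and saw: floor space 3 + 12 + 2 = 17 ≤ 22, output 11 + 5 + 16 = 32.
No other feasible combination does better.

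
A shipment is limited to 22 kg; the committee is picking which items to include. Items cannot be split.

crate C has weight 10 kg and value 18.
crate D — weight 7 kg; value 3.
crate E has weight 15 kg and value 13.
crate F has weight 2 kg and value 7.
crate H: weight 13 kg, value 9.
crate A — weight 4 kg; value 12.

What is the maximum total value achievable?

37

Take crate C, crate F, and crate A: weight 10 + 2 + 4 = 16 ≤ 22, value 18 + 7 + 12 = 37.
No other feasible combination does better.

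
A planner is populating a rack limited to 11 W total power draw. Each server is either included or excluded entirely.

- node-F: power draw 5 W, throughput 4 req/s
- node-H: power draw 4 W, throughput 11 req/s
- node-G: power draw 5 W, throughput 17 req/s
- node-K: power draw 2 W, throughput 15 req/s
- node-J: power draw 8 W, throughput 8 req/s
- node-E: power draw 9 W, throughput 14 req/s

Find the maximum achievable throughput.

node-G + node-K: power draw 5 + 2 = 7 ≤ 11, throughput 17 + 15 = 32.
node-H + node-G + node-K: power draw 4 + 5 + 2 = 11 ≤ 11, throughput 11 + 17 + 15 = 43.
Best is node-H, node-G, and node-K with total throughput 43.

43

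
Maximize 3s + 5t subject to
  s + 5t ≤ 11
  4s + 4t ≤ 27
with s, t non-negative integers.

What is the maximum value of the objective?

20

The continuous relaxation peaks at (5.69, 1.06) with value 22.38; rounding to a feasible lattice point costs some objective.
(s,t)=(5,1): 1·5+5·1=10≤11, 4·5+4·1=24≤27, objective 20.
(s,t)=(6,0): 1·6+5·0=6≤11, 4·6+4·0=24≤27, objective 18.
(s,t)=(4,1): 1·4+5·1=9≤11, 4·4+4·1=20≤27, objective 17.
The best lattice point is (5,1), giving 20.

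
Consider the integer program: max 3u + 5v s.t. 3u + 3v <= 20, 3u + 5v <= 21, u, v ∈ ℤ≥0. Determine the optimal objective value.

21

(u,v)=(2,3): 3·2+3·3=15≤20, 3·2+5·3=21≤21, objective 21.
(u,v)=(3,2): 3·3+3·2=15≤20, 3·3+5·2=19≤21, objective 19.
Maximum is 21 at (u,v)=(2,3).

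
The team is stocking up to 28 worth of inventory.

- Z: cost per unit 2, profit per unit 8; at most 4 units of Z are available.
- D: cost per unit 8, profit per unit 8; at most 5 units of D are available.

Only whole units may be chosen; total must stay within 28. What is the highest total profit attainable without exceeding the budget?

This is a bounded integer knapsack.
4×Z and 2×D: cost 24 ≤ 28, profit 4·8 + 2·8 = 48.
2×Z and 3×D: cost 28 ≤ 28, profit 2·8 + 3·8 = 40.
Best is 48.

48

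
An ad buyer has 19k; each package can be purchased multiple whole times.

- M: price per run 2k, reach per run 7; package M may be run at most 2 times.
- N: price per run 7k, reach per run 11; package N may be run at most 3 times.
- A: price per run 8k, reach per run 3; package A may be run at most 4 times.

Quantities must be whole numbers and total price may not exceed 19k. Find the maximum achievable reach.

This is a bounded integer knapsack.
1×M and 2×N: price 16 ≤ 19, reach 1·7 + 2·11 = 29.
2×M and 2×N: price 18 ≤ 19, reach 2·7 + 2·11 = 36.
Best is 36.

36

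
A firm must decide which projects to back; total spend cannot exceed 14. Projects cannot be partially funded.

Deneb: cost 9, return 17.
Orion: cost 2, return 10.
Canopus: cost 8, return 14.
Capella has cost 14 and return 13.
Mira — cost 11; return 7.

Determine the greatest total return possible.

27

This is a 0-1 knapsack instance.
Allowing fractional choices, the relaxed optimum would be about 32.2, but projects are indivisible.
Deneb + Orion: cost 9 + 2 = 11 ≤ 14, return 17 + 10 = 27.
Deneb: cost 9 ≤ 14, return 17.
Orion + Canopus: cost 2 + 8 = 10 ≤ 14, return 10 + 14 = 24.
Best is Deneb and Orion with total return 27.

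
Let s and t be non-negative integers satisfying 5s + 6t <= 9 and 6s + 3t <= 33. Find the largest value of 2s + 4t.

4

(s,t)=(0,1): 5·0+6·1=6≤9, 6·0+3·1=3≤33, objective 4.
(s,t)=(1,0): 5·1+6·0=5≤9, 6·1+3·0=6≤33, objective 2.
(s,t)=(0,0): 5·0+6·0=0≤9, 6·0+3·0=0≤33, objective 0.
No feasible integer point exceeds 4.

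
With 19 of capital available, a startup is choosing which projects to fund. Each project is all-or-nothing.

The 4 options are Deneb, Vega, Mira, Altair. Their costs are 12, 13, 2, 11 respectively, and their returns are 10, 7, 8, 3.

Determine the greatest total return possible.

18

Allowing fractional choices, the relaxed optimum would be about 20.7, but projects are indivisible.
Vega + Mira: cost 13 + 2 = 15 ≤ 19, return 7 + 8 = 15.
Deneb + Mira: cost 12 + 2 = 14 ≤ 19, return 10 + 8 = 18.
Best is Deneb and Mira with total return 18.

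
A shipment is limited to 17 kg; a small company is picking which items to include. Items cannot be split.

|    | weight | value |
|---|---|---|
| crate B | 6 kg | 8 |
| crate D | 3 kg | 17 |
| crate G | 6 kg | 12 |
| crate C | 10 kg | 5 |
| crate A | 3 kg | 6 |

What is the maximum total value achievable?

Allowing fractional choices, the relaxed optimum would be about 41.7, but items are indivisible.
crate D + crate G + crate A: weight 3 + 6 + 3 = 12 ≤ 17, value 17 + 12 + 6 = 35.
crate B + crate D + crate G: weight 6 + 3 + 6 = 15 ≤ 17, value 8 + 17 + 12 = 37.
Best is crate B, crate D, and crate G with total value 37.

37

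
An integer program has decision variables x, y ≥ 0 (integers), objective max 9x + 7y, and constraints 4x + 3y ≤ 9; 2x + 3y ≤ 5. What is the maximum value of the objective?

18

(x,y)=(2,0): 4·2+3·0=8≤9, 2·2+3·0=4≤5, objective 18.
(x,y)=(1,1): 4·1+3·1=7≤9, 2·1+3·1=5≤5, objective 16.
(x,y)=(1,0): 4·1+3·0=4≤9, 2·1+3·0=2≤5, objective 9.
No feasible integer point exceeds 18.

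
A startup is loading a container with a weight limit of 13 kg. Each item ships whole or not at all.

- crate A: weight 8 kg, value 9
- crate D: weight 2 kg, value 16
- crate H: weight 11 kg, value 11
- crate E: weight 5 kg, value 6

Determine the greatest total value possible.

This is a 0-1 knapsack instance.
Allowing fractional choices, the relaxed optimum would be about 28.8, but items are indivisible.
crate D + crate H: weight 2 + 11 = 13 ≤ 13, value 16 + 11 = 27.
crate D + crate E: weight 2 + 5 = 7 ≤ 13, value 16 + 6 = 22.
crate A + crate D: weight 8 + 2 = 10 ≤ 13, value 9 + 16 = 25.
Best is crate D and crate H with total value 27.

27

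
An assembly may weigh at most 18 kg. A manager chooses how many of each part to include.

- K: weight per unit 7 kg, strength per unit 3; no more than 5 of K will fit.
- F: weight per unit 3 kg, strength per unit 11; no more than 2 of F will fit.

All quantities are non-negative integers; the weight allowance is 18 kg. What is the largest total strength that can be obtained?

This is a bounded integer knapsack.
2×F: weight 6 ≤ 18, strength 2·11 = 22.
1×K and 2×F: weight 13 ≤ 18, strength 1·3 + 2·11 = 25.
Best is 25.

25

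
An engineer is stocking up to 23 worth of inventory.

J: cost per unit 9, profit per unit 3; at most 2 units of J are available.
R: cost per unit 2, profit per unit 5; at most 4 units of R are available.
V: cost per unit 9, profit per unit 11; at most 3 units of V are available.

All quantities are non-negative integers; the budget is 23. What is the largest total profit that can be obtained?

32

Take 2×R and 2×V: cost 22 ≤ 23, profit 2·5 + 2·11 = 32.
No other integer combination yields more.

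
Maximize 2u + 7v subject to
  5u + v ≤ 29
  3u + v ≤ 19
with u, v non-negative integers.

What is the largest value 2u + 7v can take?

133

(u,v)=(0,19): 5·0+1·19=19≤29, 3·0+1·19=19≤19, objective 133.
(u,v)=(0,18): 5·0+1·18=18≤29, 3·0+1·18=18≤19, objective 126.
The best lattice point is (0,19), giving 133.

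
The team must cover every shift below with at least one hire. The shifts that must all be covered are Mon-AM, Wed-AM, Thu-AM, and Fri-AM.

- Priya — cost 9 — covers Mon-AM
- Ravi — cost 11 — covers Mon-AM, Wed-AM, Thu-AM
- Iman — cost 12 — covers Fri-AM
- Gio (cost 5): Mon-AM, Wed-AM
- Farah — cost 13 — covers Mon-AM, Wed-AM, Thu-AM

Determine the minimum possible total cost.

The greedy cost-per-new-shift heuristic would pick Gio, Ravi, and Iman for 28, but a cheaper cover exists.
Choose Ravi and Iman: together they cover Mon-AM, Wed-AM, Thu-AM, Fri-AM — every shift.
Total cost: 11 + 12 = 23.
No cover costs less than 23.

23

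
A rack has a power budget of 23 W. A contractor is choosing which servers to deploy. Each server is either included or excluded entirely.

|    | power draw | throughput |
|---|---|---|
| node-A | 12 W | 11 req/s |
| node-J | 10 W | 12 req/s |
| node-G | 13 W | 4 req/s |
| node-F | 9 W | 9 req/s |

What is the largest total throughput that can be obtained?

23

Take node-A and node-J: power draw 12 + 10 = 22 ≤ 23, throughput 11 + 12 = 23.
No other feasible combination does better.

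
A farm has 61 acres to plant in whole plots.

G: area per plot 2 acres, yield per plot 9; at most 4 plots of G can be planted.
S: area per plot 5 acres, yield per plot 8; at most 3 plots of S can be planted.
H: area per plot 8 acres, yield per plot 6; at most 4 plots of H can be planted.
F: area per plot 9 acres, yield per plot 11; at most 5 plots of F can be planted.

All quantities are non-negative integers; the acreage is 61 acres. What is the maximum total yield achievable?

This is a bounded integer knapsack.
Take 4×G, 3×S, and 4×F: area 59 ≤ 61, yield 4·9 + 3·8 + 4·11 = 104.
G has the best ratio (9/2) and is taken to its limit of 4; remaining capacity is filled optimally with the others.

104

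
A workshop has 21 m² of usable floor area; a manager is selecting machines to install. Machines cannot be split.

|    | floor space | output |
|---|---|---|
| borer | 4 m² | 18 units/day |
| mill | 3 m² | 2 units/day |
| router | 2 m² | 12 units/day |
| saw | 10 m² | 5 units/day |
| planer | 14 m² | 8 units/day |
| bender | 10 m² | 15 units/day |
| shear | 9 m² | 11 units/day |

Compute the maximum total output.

Take borer, mill, router, and bender: floor space 4 + 3 + 2 + 10 = 19 ≤ 21, output 18 + 2 + 12 + 15 = 47.
No other feasible combination does better.

47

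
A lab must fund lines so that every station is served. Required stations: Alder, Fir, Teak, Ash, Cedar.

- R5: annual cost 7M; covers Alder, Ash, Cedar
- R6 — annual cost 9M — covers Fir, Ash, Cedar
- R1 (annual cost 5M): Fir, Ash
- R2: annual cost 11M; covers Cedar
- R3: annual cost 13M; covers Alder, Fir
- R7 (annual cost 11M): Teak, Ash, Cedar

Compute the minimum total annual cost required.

23

Choose R5, R1, and R7: together they cover Alder, Fir, Teak, Ash, Cedar — every station.
Total annual cost: 7 + 5 + 11 = 23.
No cover costs less than 23.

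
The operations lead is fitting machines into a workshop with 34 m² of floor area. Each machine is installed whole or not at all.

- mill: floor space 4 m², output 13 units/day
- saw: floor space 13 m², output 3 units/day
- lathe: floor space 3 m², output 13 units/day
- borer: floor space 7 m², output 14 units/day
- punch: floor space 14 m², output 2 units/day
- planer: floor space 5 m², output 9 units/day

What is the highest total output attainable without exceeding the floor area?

Take mill, saw, lathe, borer, and planer: floor space 4 + 13 + 3 + 7 + 5 = 32 ≤ 34, output 13 + 3 + 13 + 14 + 9 = 52.
No other feasible combination does better.

52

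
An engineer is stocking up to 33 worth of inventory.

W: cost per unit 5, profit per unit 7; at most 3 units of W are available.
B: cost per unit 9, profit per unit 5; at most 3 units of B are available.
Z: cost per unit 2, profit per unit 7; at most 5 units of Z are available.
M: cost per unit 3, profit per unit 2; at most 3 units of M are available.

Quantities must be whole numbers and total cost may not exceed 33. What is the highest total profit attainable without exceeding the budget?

This is a bounded integer knapsack.
Z has the best ratio (7/2); taking only Z gives at most 5×7 = 35 (stopped by the supply cap of 5).
Mixing does better — 3×W, 5×Z, and 2×M: cost 31 ≤ 33, profit 3·7 + 5·7 + 2·2 = 60.

60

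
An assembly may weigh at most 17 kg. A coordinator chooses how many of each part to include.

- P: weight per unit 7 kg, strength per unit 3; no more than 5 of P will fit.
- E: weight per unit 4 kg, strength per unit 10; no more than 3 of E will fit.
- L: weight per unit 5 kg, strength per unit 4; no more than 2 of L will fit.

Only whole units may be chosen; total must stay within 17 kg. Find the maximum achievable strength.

This is a bounded integer knapsack.
Take 3×E and 1×L: weight 17 ≤ 17, strength 3·10 + 1·4 = 34.
E has the best ratio (10/4) and is taken to its limit of 3; remaining capacity is filled optimally with the others.

34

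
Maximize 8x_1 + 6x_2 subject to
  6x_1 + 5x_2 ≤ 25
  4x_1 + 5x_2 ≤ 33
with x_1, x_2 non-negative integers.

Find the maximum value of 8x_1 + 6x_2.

32

The continuous relaxation peaks at (4.17, 0) with value 33.33; rounding to a feasible lattice point costs some objective.
(x_1,x_2)=(4,0) is feasible, giving 32.
(x_1,x_2)=(3,1) is feasible, giving 30.
(x_1,x_2)=(3,0) is feasible, giving 24.
The best lattice point is (4,0), giving 32.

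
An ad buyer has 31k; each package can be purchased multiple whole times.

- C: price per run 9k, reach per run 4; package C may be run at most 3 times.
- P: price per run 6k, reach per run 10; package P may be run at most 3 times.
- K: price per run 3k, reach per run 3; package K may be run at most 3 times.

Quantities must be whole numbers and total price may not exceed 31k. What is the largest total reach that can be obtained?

1×C, 3×P, and 1×K: price 30 ≤ 31, reach 1·4 + 3·10 + 1·3 = 37.
3×P and 3×K: price 27 ≤ 31, reach 3·10 + 3·3 = 39.
Best is 39.

39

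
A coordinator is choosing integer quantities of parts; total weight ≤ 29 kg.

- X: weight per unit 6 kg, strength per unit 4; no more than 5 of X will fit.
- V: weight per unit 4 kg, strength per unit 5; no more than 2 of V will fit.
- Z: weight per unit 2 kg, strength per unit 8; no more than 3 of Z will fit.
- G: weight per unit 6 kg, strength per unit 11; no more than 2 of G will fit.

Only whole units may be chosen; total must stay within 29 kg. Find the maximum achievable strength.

56

1×X, 1×V, 3×Z, and 2×G: weight 28 ≤ 29, strength 1·4 + 1·5 + 3·8 + 2·11 = 55.
2×V, 3×Z, and 2×G: weight 26 ≤ 29, strength 2·5 + 3·8 + 2·11 = 56.
Best is 56.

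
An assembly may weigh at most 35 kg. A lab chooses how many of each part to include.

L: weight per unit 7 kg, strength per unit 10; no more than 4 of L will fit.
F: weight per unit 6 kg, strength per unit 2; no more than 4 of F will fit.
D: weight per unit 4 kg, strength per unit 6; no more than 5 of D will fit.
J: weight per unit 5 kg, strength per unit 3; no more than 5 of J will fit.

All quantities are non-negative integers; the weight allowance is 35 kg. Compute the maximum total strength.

50

2×L and 5×D: weight 34 ≤ 35, strength 2·10 + 5·6 = 50.
3×L and 3×D: weight 33 ≤ 35, strength 3·10 + 3·6 = 48.
Best is 50.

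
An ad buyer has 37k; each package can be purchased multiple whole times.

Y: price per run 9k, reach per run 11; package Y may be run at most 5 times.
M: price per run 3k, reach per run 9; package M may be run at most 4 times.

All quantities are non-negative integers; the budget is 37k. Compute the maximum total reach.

60

This is a bounded integer knapsack.
3×Y and 3×M: price 36 ≤ 37, reach 3·11 + 3·9 = 60.
2×Y and 4×M: price 30 ≤ 37, reach 2·11 + 4·9 = 58.
Best is 60.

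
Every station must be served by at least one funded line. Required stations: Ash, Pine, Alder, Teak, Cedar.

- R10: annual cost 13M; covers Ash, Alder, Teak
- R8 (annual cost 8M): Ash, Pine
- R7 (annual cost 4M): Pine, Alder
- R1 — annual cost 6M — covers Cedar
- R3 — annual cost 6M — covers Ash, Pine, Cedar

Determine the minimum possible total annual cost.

The greedy cost-per-new-station heuristic would pick R7, R3, and R10 for 23, but a cheaper cover exists.
Choose R10 and R3: together they cover Ash, Pine, Alder, Teak, Cedar — every station.
Total annual cost: 13 + 6 = 19.
No cover costs less than 19.

19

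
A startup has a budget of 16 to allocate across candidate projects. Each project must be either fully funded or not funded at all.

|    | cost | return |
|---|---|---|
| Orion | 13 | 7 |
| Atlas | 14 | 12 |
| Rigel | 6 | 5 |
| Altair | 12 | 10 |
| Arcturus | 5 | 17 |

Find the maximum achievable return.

Allowing fractional choices, the relaxed optimum would be about 26.4, but projects are indivisible.
Arcturus: cost 5 ≤ 16, return 17.
Rigel + Arcturus: cost 6 + 5 = 11 ≤ 16, return 5 + 17 = 22.
Atlas: cost 14 ≤ 16, return 12.
Best is Rigel and Arcturus with total return 22.

22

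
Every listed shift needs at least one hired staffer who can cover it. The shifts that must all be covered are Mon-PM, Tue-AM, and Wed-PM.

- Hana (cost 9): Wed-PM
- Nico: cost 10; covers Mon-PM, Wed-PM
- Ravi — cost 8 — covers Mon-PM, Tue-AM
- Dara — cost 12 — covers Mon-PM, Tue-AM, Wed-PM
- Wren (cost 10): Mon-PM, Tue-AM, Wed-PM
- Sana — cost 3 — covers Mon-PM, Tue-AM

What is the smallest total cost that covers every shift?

Wren alone covers Mon-PM, Tue-AM, Wed-PM — every shift.
Total cost: 10.

10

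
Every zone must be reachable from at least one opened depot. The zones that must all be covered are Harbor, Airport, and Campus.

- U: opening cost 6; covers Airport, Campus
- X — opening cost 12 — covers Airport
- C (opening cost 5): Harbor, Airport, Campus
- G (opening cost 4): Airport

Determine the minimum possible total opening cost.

5

This is an integer covering problem.
C alone covers Harbor, Airport, Campus — every zone.
Total opening cost: 5.
No cover costs less than 5.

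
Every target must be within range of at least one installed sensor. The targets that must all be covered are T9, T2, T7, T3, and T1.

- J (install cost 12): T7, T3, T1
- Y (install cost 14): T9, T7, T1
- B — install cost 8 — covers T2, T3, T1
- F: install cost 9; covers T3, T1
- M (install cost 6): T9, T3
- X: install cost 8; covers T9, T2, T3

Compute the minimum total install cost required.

20

Choose J and X: together they cover T9, T2, T7, T3, T1 — every target.
Total install cost: 12 + 8 = 20.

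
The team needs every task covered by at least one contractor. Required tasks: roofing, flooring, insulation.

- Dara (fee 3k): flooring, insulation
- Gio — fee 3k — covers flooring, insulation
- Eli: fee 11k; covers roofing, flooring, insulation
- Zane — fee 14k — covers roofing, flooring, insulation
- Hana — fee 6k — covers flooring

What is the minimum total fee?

The greedy cost-per-new-task heuristic would pick Dara and Eli for 14, but a cheaper cover exists.
Eli alone covers roofing, flooring, insulation — every task.
Total fee: 11.
No cover costs less than 11.

11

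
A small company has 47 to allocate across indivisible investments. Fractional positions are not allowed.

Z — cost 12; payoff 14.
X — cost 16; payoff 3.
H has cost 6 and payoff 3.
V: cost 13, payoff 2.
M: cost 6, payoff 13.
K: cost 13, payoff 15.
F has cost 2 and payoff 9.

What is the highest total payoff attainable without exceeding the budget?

54

This is an integer program with binary decision variables.
Z + V + M + K + F: cost 12 + 13 + 6 + 13 + 2 = 46 ≤ 47, payoff 14 + 2 + 13 + 15 + 9 = 53.
Z + M + K + F: cost 12 + 6 + 13 + 2 = 33 ≤ 47, payoff 14 + 13 + 15 + 9 = 51.
Z + H + M + K + F: cost 12 + 6 + 6 + 13 + 2 = 39 ≤ 47, payoff 14 + 3 + 13 + 15 + 9 = 54.
Best is Z, H, M, K, and F with total payoff 54.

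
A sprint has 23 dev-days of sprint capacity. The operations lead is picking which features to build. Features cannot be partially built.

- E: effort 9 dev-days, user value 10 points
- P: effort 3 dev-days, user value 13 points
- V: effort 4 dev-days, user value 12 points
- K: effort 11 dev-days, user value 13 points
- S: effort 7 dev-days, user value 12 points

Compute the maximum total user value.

This is a 0-1 knapsack instance.
Allowing fractional choices, the relaxed optimum would be about 47.6, but features are indivisible.
E + P + V + S: effort 9 + 3 + 4 + 7 = 23 ≤ 23, user value 10 + 13 + 12 + 12 = 47.
P + V + K: effort 3 + 4 + 11 = 18 ≤ 23, user value 13 + 12 + 13 = 38.
P + K + S: effort 3 + 11 + 7 = 21 ≤ 23, user value 13 + 13 + 12 = 38.
Best is E, P, V, and S with total user value 47.

47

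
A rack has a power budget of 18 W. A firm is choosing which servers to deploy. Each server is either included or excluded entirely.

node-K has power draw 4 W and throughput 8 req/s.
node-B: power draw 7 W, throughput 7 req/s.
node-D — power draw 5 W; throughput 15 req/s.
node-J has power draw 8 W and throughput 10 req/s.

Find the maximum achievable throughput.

33

Treat it as a binary knapsack problem.
Take node-K, node-D, and node-J: power draw 4 + 5 + 8 = 17 ≤ 18, throughput 8 + 15 + 10 = 33.
No other feasible combination does better.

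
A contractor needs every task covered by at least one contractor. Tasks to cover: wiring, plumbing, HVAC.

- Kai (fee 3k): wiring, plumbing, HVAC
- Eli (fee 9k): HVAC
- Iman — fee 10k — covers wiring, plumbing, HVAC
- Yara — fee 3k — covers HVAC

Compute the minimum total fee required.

3

Kai alone covers wiring, plumbing, HVAC — every task.
Total fee: 3.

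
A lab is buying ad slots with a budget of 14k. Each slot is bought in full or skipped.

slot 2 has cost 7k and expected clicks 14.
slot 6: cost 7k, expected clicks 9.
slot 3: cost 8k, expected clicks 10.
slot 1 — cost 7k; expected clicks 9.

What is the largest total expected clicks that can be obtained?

23

This is an integer program with binary decision variables.
slot 6 + slot 1: cost 7 + 7 = 14 ≤ 14, expected clicks 9 + 9 = 18.
slot 2 + slot 1: cost 7 + 7 = 14 ≤ 14, expected clicks 14 + 9 = 23.
slot 2 + slot 6: cost 7 + 7 = 14 ≤ 14, expected clicks 14 + 9 = 23.
The maximum expected clicks is 23; one optimal choice is slot 2 and slot 6.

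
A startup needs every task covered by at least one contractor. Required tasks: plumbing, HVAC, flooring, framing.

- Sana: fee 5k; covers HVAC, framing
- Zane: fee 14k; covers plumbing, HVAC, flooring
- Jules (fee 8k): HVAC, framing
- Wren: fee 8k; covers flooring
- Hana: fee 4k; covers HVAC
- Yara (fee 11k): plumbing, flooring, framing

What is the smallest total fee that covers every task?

Choose Hana and Yara: together they cover plumbing, HVAC, flooring, framing — every task.
Total fee: 4 + 11 = 15.

15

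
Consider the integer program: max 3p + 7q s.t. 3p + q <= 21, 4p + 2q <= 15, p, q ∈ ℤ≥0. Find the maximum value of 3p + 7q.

49

The continuous relaxation peaks at (0, 7.5) with value 52.50; rounding to a feasible lattice point costs some objective.
(p,q)=(0,7): 3·0+1·7=7≤21, 4·0+2·7=14≤15, objective 49.
(p,q)=(0,6): 3·0+1·6=6≤21, 4·0+2·6=12≤15, objective 42.
No feasible integer point exceeds 49.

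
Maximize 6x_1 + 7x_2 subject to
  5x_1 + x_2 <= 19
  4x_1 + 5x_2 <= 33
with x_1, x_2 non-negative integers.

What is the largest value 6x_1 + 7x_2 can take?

47

Relaxing integrality, the LP optimum is 47.38 at (x_1,x_2) = (2.95, 4.24), which is not an integer point.
(x_1,x_2)=(2,5): 5·2+1·5=15≤19, 4·2+5·5=33≤33, objective 47.
(x_1,x_2)=(3,4): 5·3+1·4=19≤19, 4·3+5·4=32≤33, objective 46.
(x_1,x_2)=(1,5): 5·1+1·5=10≤19, 4·1+5·5=29≤33, objective 41.
No feasible integer point exceeds 47.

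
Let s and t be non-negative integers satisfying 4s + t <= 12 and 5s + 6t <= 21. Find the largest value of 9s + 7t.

The continuous relaxation peaks at (2.68, 1.26) with value 33.00; rounding to a feasible lattice point costs some objective.
(s,t)=(3,0): 4·3+1·0=12≤12, 5·3+6·0=15≤21, objective 27.
(s,t)=(2,1): 4·2+1·1=9≤12, 5·2+6·1=16≤21, objective 25.
(s,t)=(1,2): 4·1+1·2=6≤12, 5·1+6·2=17≤21, objective 23.
No feasible integer point exceeds 27.

27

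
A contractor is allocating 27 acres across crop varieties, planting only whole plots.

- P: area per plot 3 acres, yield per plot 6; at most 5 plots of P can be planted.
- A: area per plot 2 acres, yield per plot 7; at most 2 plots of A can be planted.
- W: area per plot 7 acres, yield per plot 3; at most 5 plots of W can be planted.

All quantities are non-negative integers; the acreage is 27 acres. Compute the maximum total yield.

This is a bounded integer knapsack.
A has the best ratio (7/2); taking only A gives at most 2×7 = 14 (stopped by the supply cap of 2).
Mixing does better — 5×P, 2×A, and 1×W: area 26 ≤ 27, yield 5·6 + 2·7 + 1·3 = 47.

47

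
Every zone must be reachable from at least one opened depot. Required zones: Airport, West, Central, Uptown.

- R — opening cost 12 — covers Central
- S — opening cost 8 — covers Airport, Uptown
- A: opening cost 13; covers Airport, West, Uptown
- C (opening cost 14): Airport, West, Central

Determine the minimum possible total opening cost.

22

Choose S and C: together they cover Airport, West, Central, Uptown — every zone.
Total opening cost: 8 + 14 = 22.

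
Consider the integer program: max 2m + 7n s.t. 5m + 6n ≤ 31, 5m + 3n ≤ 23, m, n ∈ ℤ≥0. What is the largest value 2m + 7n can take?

The continuous relaxation peaks at (0, 5.17) with value 36.17; rounding to a feasible lattice point costs some objective.
(m,n)=(0,5): 5·0+6·5=30≤31, 5·0+3·5=15≤23, objective 35.
(m,n)=(1,4): 5·1+6·4=29≤31, 5·1+3·4=17≤23, objective 30.
(m,n)=(0,4): 5·0+6·4=24≤31, 5·0+3·4=12≤23, objective 28.
No feasible integer point exceeds 35.

35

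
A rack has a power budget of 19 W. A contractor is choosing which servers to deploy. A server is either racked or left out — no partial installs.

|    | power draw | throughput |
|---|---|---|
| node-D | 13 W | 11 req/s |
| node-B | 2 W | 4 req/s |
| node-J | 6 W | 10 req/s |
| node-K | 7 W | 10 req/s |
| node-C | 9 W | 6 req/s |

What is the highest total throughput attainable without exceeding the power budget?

24

Take node-B, node-J, and node-K: power draw 2 + 6 + 7 = 15 ≤ 19, throughput 4 + 10 + 10 = 24.
No other feasible combination does better.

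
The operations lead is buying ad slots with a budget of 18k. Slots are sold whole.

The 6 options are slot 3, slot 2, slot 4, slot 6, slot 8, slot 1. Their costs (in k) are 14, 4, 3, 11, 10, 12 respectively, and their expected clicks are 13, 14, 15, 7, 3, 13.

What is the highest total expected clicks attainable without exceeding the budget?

This is an integer program with binary decision variables.
Allowing fractional choices, the relaxed optimum would be about 40.9, but ad slots are indivisible.
slot 2 + slot 4 + slot 8: cost 4 + 3 + 10 = 17 ≤ 18, expected clicks 14 + 15 + 3 = 32.
slot 2 + slot 4 + slot 6: cost 4 + 3 + 11 = 18 ≤ 18, expected clicks 14 + 15 + 7 = 36.
Best is slot 2, slot 4, and slot 6 with total expected clicks 36.

36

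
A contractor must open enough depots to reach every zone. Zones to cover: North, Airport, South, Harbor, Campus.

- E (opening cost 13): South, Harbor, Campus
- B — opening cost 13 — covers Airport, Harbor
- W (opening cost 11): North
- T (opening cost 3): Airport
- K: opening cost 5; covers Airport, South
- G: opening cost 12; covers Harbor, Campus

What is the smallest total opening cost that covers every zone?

27

This is an integer covering problem.
The greedy cost-per-new-zone heuristic would pick K, G, and W for 28, but a cheaper cover exists.
Choose E, W, and T: together they cover North, Airport, South, Harbor, Campus — every zone.
Total opening cost: 13 + 11 + 3 = 27.
No cover costs less than 27.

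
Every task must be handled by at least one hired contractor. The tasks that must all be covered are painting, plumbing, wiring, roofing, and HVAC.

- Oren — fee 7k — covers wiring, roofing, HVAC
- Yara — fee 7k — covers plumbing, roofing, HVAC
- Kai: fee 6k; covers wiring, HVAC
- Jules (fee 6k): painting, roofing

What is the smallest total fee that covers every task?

19

The greedy cost-per-new-task heuristic would pick Oren, Jules, and Yara for 20, but a cheaper cover exists.
Choose Yara, Kai, and Jules: together they cover painting, plumbing, wiring, roofing, HVAC — every task.
Total fee: 7 + 6 + 6 = 19.
No cover costs less than 19.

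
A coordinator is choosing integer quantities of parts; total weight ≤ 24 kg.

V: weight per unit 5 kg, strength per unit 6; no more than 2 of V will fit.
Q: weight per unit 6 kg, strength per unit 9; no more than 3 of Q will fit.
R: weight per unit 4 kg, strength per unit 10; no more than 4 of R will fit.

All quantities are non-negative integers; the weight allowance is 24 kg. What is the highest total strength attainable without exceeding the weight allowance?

This is a bounded integer knapsack.
1×Q and 4×R: weight 22 ≤ 24, strength 1·9 + 4·10 = 49.
2×Q and 3×R: weight 24 ≤ 24, strength 2·9 + 3·10 = 48.
Best is 49.

49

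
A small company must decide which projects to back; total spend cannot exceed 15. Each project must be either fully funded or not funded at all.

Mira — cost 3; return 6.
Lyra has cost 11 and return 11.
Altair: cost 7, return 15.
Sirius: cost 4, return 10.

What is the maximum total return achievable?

Mira + Altair + Sirius: cost 3 + 7 + 4 = 14 ≤ 15, return 6 + 15 + 10 = 31.
Altair + Sirius: cost 7 + 4 = 11 ≤ 15, return 15 + 10 = 25.
Best is Mira, Altair, and Sirius with total return 31.

31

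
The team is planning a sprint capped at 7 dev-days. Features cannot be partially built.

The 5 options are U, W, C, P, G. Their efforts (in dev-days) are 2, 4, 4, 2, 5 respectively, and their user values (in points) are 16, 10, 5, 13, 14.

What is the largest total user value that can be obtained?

30

Allowing fractional choices, the relaxed optimum would be about 37.4, but features are indivisible.
U + G: effort 2 + 5 = 7 ≤ 7, user value 16 + 14 = 30.
U + P: effort 2 + 2 = 4 ≤ 7, user value 16 + 13 = 29.
P + G: effort 2 + 5 = 7 ≤ 7, user value 13 + 14 = 27.
Best is U and G with total user value 30.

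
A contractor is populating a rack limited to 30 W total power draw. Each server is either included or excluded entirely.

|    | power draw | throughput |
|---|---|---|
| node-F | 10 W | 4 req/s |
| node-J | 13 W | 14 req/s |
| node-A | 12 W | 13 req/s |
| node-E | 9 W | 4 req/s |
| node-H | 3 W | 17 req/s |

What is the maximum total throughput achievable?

Allowing fractional choices, the relaxed optimum would be about 44.9, but servers are indivisible.
node-J + node-E + node-H: power draw 13 + 9 + 3 = 25 ≤ 30, throughput 14 + 4 + 17 = 35.
node-J + node-A + node-H: power draw 13 + 12 + 3 = 28 ≤ 30, throughput 14 + 13 + 17 = 44.
Best is node-J, node-A, and node-H with total throughput 44.

44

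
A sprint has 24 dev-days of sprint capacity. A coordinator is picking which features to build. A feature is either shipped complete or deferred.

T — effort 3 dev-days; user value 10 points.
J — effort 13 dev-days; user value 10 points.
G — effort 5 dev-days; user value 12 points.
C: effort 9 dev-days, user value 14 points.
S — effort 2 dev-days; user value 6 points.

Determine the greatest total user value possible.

42

Allowing fractional choices, the relaxed optimum would be about 45.8, but features are indivisible.
T + G + C: effort 3 + 5 + 9 = 17 ≤ 24, user value 10 + 12 + 14 = 36.
T + G + C + S: effort 3 + 5 + 9 + 2 = 19 ≤ 24, user value 10 + 12 + 14 + 6 = 42.
T + J + G + S: effort 3 + 13 + 5 + 2 = 23 ≤ 24, user value 10 + 10 + 12 + 6 = 38.
Best is T, G, C, and S with total user value 42.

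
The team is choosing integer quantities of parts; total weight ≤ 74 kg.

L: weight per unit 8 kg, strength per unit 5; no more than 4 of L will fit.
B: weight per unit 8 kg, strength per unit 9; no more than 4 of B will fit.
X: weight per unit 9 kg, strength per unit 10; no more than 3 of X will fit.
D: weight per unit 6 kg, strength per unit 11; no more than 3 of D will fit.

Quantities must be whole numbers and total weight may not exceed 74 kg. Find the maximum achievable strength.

90

This is a bounded integer knapsack.
D has the best ratio (11/6); taking only D gives at most 3×11 = 33 (stopped by the supply cap of 3).
Mixing does better — 3×B, 3×X, and 3×D: weight 69 ≤ 74, strength 3·9 + 3·10 + 3·11 = 90.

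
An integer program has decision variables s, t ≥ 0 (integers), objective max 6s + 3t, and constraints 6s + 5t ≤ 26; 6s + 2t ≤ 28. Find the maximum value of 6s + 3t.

The continuous relaxation peaks at (4.33, 0) with value 26.00; rounding to a feasible lattice point costs some objective.
(s,t)=(4,0): 6·4+5·0=24≤26, 6·4+2·0=24≤28, objective 24.
(s,t)=(3,1): 6·3+5·1=23≤26, 6·3+2·1=20≤28, objective 21.
(s,t)=(3,0): 6·3+5·0=18≤26, 6·3+2·0=18≤28, objective 18.
Maximum is 24 at (s,t)=(4,0).

24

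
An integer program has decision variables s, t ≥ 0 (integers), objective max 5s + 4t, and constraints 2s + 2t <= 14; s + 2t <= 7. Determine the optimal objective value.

35

(s,t)=(7,0): 2·7+2·0=14≤14, 1·7+2·0=7≤7, objective 35.
(s,t)=(6,0): 2·6+2·0=12≤14, 1·6+2·0=6≤7, objective 30.
Maximum is 35 at (s,t)=(7,0).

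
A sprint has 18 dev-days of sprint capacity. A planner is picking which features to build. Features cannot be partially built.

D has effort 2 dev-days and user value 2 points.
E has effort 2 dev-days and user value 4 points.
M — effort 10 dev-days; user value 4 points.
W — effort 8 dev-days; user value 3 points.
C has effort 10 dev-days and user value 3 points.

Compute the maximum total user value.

10

D + E + W: effort 2 + 2 + 8 = 12 ≤ 18, user value 2 + 4 + 3 = 9.
D + E + M: effort 2 + 2 + 10 = 14 ≤ 18, user value 2 + 4 + 4 = 10.
Best is D, E, and M with total user value 10.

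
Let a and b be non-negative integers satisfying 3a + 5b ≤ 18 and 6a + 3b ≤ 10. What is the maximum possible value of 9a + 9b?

(a,b)=(0,3) is feasible, giving 27.
(a,b)=(0,2) is feasible, giving 18.
The best lattice point is (0,3), giving 27.

27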